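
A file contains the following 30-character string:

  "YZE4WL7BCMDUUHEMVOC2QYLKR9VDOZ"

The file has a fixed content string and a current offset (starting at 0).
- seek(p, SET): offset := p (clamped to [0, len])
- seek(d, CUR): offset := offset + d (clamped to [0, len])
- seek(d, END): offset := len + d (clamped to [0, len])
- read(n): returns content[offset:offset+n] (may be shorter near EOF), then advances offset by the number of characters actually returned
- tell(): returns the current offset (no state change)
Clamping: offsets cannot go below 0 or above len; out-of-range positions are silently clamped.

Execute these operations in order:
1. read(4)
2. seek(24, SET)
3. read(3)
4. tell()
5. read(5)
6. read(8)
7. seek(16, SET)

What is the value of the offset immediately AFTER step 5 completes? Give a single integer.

After 1 (read(4)): returned 'YZE4', offset=4
After 2 (seek(24, SET)): offset=24
After 3 (read(3)): returned 'R9V', offset=27
After 4 (tell()): offset=27
After 5 (read(5)): returned 'DOZ', offset=30

Answer: 30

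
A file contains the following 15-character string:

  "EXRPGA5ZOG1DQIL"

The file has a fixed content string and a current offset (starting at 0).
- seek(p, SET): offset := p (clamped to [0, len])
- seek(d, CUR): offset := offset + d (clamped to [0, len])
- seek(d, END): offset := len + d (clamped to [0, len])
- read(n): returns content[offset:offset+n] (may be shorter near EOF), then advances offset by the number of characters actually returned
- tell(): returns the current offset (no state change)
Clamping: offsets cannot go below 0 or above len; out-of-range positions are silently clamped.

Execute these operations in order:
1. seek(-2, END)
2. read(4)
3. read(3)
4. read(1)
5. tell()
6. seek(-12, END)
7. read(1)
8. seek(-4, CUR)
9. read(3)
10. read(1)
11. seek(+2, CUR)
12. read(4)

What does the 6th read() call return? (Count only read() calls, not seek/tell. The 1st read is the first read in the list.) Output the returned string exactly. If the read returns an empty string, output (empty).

Answer: P

Derivation:
After 1 (seek(-2, END)): offset=13
After 2 (read(4)): returned 'IL', offset=15
After 3 (read(3)): returned '', offset=15
After 4 (read(1)): returned '', offset=15
After 5 (tell()): offset=15
After 6 (seek(-12, END)): offset=3
After 7 (read(1)): returned 'P', offset=4
After 8 (seek(-4, CUR)): offset=0
After 9 (read(3)): returned 'EXR', offset=3
After 10 (read(1)): returned 'P', offset=4
After 11 (seek(+2, CUR)): offset=6
After 12 (read(4)): returned '5ZOG', offset=10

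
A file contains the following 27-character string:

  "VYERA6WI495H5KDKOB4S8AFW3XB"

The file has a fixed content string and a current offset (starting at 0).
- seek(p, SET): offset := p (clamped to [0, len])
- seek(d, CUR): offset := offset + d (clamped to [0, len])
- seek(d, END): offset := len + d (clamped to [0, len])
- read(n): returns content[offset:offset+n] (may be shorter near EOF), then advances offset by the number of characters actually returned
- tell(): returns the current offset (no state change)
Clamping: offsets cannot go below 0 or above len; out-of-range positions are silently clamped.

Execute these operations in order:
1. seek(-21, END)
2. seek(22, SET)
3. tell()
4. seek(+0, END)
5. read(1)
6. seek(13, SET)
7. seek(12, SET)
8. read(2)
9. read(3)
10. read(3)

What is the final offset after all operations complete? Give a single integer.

After 1 (seek(-21, END)): offset=6
After 2 (seek(22, SET)): offset=22
After 3 (tell()): offset=22
After 4 (seek(+0, END)): offset=27
After 5 (read(1)): returned '', offset=27
After 6 (seek(13, SET)): offset=13
After 7 (seek(12, SET)): offset=12
After 8 (read(2)): returned '5K', offset=14
After 9 (read(3)): returned 'DKO', offset=17
After 10 (read(3)): returned 'B4S', offset=20

Answer: 20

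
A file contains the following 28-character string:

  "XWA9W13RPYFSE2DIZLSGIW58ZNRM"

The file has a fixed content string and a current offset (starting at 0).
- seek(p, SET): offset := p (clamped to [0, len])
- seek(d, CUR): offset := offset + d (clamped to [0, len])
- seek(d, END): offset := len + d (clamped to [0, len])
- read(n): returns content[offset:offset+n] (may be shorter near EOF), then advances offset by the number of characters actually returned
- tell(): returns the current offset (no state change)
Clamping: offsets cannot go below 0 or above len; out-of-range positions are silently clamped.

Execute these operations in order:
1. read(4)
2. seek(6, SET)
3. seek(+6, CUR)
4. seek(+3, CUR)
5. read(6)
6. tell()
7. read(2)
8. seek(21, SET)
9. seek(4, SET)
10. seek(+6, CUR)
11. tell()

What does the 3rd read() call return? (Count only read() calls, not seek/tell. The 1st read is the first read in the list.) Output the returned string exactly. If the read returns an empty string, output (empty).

Answer: W5

Derivation:
After 1 (read(4)): returned 'XWA9', offset=4
After 2 (seek(6, SET)): offset=6
After 3 (seek(+6, CUR)): offset=12
After 4 (seek(+3, CUR)): offset=15
After 5 (read(6)): returned 'IZLSGI', offset=21
After 6 (tell()): offset=21
After 7 (read(2)): returned 'W5', offset=23
After 8 (seek(21, SET)): offset=21
After 9 (seek(4, SET)): offset=4
After 10 (seek(+6, CUR)): offset=10
After 11 (tell()): offset=10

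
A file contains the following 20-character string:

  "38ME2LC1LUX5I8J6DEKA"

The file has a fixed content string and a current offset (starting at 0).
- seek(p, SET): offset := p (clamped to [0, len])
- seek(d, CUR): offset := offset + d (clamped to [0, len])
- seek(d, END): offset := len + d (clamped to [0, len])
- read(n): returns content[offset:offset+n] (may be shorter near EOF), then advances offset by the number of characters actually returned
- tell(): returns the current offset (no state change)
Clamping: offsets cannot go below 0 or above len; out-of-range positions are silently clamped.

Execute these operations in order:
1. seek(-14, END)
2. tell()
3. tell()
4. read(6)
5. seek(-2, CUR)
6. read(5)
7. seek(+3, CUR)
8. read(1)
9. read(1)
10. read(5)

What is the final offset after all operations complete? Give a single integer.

After 1 (seek(-14, END)): offset=6
After 2 (tell()): offset=6
After 3 (tell()): offset=6
After 4 (read(6)): returned 'C1LUX5', offset=12
After 5 (seek(-2, CUR)): offset=10
After 6 (read(5)): returned 'X5I8J', offset=15
After 7 (seek(+3, CUR)): offset=18
After 8 (read(1)): returned 'K', offset=19
After 9 (read(1)): returned 'A', offset=20
After 10 (read(5)): returned '', offset=20

Answer: 20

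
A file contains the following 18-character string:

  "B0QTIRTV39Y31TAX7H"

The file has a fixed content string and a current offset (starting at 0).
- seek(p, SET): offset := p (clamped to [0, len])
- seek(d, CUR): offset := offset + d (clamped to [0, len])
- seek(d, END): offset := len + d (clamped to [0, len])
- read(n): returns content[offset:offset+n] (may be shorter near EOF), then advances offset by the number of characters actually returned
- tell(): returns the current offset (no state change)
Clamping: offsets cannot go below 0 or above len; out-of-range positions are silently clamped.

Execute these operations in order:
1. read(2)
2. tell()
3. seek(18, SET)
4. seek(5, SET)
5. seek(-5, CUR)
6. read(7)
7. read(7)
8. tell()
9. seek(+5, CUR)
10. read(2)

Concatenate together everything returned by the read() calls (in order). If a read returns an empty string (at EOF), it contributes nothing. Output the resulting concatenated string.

Answer: B0B0QTIRTV39Y31T

Derivation:
After 1 (read(2)): returned 'B0', offset=2
After 2 (tell()): offset=2
After 3 (seek(18, SET)): offset=18
After 4 (seek(5, SET)): offset=5
After 5 (seek(-5, CUR)): offset=0
After 6 (read(7)): returned 'B0QTIRT', offset=7
After 7 (read(7)): returned 'V39Y31T', offset=14
After 8 (tell()): offset=14
After 9 (seek(+5, CUR)): offset=18
After 10 (read(2)): returned '', offset=18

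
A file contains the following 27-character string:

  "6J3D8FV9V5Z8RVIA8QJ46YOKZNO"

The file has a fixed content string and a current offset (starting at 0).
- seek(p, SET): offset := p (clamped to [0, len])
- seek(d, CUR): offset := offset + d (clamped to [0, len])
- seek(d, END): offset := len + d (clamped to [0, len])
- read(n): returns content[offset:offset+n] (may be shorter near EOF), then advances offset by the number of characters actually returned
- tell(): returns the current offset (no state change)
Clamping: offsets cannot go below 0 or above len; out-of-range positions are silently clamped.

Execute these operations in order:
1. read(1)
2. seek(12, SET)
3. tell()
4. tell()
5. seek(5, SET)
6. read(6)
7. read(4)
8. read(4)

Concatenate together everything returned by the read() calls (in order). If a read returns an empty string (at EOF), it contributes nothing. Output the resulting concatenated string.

Answer: 6FV9V5Z8RVIA8QJ

Derivation:
After 1 (read(1)): returned '6', offset=1
After 2 (seek(12, SET)): offset=12
After 3 (tell()): offset=12
After 4 (tell()): offset=12
After 5 (seek(5, SET)): offset=5
After 6 (read(6)): returned 'FV9V5Z', offset=11
After 7 (read(4)): returned '8RVI', offset=15
After 8 (read(4)): returned 'A8QJ', offset=19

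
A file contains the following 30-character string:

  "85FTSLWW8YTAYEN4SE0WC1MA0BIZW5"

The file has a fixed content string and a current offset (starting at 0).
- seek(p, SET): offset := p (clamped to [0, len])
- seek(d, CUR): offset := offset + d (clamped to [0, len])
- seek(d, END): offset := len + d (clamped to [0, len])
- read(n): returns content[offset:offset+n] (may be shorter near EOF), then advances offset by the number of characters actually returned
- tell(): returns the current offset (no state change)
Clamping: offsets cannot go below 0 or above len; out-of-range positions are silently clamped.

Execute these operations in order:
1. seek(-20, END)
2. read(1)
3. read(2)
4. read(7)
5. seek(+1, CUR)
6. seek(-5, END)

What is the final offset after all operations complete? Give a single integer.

Answer: 25

Derivation:
After 1 (seek(-20, END)): offset=10
After 2 (read(1)): returned 'T', offset=11
After 3 (read(2)): returned 'AY', offset=13
After 4 (read(7)): returned 'EN4SE0W', offset=20
After 5 (seek(+1, CUR)): offset=21
After 6 (seek(-5, END)): offset=25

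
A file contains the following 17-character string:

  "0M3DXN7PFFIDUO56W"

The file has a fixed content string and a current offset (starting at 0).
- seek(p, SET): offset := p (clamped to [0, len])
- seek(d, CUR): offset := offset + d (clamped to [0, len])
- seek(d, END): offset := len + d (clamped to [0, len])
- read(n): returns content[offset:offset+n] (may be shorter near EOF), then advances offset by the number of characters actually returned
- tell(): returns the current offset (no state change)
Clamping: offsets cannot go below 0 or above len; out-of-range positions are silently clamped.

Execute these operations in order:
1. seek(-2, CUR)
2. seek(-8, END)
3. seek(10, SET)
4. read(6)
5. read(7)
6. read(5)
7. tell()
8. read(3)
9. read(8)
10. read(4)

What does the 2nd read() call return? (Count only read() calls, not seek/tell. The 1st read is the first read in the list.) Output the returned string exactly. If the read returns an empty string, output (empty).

Answer: W

Derivation:
After 1 (seek(-2, CUR)): offset=0
After 2 (seek(-8, END)): offset=9
After 3 (seek(10, SET)): offset=10
After 4 (read(6)): returned 'IDUO56', offset=16
After 5 (read(7)): returned 'W', offset=17
After 6 (read(5)): returned '', offset=17
After 7 (tell()): offset=17
After 8 (read(3)): returned '', offset=17
After 9 (read(8)): returned '', offset=17
After 10 (read(4)): returned '', offset=17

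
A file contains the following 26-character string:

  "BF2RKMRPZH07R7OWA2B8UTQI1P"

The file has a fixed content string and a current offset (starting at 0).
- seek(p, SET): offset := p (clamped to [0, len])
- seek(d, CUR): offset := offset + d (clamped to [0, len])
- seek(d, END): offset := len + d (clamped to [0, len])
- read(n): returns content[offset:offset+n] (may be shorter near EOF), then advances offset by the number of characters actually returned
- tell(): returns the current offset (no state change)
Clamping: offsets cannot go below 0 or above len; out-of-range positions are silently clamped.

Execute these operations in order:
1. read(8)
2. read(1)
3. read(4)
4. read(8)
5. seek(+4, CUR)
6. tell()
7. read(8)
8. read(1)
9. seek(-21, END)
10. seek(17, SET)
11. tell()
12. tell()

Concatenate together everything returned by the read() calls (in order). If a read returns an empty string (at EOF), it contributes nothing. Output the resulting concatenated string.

After 1 (read(8)): returned 'BF2RKMRP', offset=8
After 2 (read(1)): returned 'Z', offset=9
After 3 (read(4)): returned 'H07R', offset=13
After 4 (read(8)): returned '7OWA2B8U', offset=21
After 5 (seek(+4, CUR)): offset=25
After 6 (tell()): offset=25
After 7 (read(8)): returned 'P', offset=26
After 8 (read(1)): returned '', offset=26
After 9 (seek(-21, END)): offset=5
After 10 (seek(17, SET)): offset=17
After 11 (tell()): offset=17
After 12 (tell()): offset=17

Answer: BF2RKMRPZH07R7OWA2B8UP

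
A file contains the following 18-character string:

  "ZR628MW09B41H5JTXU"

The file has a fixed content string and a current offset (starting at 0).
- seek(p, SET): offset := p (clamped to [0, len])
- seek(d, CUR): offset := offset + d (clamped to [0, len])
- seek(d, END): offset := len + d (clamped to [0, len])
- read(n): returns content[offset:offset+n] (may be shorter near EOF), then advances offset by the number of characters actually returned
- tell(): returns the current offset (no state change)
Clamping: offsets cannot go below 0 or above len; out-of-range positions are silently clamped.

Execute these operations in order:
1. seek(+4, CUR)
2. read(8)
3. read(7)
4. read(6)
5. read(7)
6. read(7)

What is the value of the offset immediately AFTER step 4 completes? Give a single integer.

After 1 (seek(+4, CUR)): offset=4
After 2 (read(8)): returned '8MW09B41', offset=12
After 3 (read(7)): returned 'H5JTXU', offset=18
After 4 (read(6)): returned '', offset=18

Answer: 18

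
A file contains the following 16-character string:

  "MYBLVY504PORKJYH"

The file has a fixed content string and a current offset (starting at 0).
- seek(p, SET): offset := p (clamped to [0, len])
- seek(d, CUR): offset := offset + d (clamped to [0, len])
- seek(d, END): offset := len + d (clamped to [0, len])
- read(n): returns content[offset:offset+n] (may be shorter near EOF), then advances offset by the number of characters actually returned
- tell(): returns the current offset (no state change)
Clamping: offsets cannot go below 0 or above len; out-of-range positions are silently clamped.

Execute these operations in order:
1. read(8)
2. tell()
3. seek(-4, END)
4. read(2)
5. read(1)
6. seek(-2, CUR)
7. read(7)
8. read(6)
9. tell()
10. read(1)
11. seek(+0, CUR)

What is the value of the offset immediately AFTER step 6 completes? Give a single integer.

Answer: 13

Derivation:
After 1 (read(8)): returned 'MYBLVY50', offset=8
After 2 (tell()): offset=8
After 3 (seek(-4, END)): offset=12
After 4 (read(2)): returned 'KJ', offset=14
After 5 (read(1)): returned 'Y', offset=15
After 6 (seek(-2, CUR)): offset=13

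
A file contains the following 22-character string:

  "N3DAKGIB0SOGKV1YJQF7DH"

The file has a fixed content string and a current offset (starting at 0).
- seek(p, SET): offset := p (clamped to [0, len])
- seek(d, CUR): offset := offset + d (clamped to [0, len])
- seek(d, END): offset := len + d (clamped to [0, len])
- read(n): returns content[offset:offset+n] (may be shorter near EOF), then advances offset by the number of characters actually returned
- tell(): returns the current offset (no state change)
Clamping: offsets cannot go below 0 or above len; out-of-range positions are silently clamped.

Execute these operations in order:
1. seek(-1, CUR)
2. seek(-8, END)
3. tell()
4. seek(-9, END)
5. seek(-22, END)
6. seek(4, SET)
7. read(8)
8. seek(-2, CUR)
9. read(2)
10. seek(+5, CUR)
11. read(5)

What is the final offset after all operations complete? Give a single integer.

Answer: 22

Derivation:
After 1 (seek(-1, CUR)): offset=0
After 2 (seek(-8, END)): offset=14
After 3 (tell()): offset=14
After 4 (seek(-9, END)): offset=13
After 5 (seek(-22, END)): offset=0
After 6 (seek(4, SET)): offset=4
After 7 (read(8)): returned 'KGIB0SOG', offset=12
After 8 (seek(-2, CUR)): offset=10
After 9 (read(2)): returned 'OG', offset=12
After 10 (seek(+5, CUR)): offset=17
After 11 (read(5)): returned 'QF7DH', offset=22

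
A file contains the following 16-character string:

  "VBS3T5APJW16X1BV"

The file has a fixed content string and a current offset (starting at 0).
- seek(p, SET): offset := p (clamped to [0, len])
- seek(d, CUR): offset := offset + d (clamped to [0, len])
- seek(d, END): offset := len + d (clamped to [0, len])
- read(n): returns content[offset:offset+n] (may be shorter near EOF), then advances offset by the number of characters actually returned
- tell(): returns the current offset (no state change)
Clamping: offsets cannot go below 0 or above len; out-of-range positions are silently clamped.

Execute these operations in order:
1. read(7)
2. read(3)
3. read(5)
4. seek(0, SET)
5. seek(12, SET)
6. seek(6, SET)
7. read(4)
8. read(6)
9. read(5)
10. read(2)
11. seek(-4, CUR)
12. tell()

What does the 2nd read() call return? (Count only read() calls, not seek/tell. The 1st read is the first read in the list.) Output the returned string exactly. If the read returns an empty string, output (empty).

After 1 (read(7)): returned 'VBS3T5A', offset=7
After 2 (read(3)): returned 'PJW', offset=10
After 3 (read(5)): returned '16X1B', offset=15
After 4 (seek(0, SET)): offset=0
After 5 (seek(12, SET)): offset=12
After 6 (seek(6, SET)): offset=6
After 7 (read(4)): returned 'APJW', offset=10
After 8 (read(6)): returned '16X1BV', offset=16
After 9 (read(5)): returned '', offset=16
After 10 (read(2)): returned '', offset=16
After 11 (seek(-4, CUR)): offset=12
After 12 (tell()): offset=12

Answer: PJW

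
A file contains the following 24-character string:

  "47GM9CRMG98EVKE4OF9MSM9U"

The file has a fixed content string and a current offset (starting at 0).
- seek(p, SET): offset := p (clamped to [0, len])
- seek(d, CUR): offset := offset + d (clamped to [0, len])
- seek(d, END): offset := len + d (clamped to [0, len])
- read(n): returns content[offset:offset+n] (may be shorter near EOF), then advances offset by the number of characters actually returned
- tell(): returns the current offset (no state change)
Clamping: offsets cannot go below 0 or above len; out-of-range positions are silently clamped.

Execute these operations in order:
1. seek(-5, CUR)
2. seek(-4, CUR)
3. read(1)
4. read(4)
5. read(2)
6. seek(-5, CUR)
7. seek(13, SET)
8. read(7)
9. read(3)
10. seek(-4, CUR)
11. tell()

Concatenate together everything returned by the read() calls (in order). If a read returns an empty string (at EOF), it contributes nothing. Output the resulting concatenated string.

After 1 (seek(-5, CUR)): offset=0
After 2 (seek(-4, CUR)): offset=0
After 3 (read(1)): returned '4', offset=1
After 4 (read(4)): returned '7GM9', offset=5
After 5 (read(2)): returned 'CR', offset=7
After 6 (seek(-5, CUR)): offset=2
After 7 (seek(13, SET)): offset=13
After 8 (read(7)): returned 'KE4OF9M', offset=20
After 9 (read(3)): returned 'SM9', offset=23
After 10 (seek(-4, CUR)): offset=19
After 11 (tell()): offset=19

Answer: 47GM9CRKE4OF9MSM9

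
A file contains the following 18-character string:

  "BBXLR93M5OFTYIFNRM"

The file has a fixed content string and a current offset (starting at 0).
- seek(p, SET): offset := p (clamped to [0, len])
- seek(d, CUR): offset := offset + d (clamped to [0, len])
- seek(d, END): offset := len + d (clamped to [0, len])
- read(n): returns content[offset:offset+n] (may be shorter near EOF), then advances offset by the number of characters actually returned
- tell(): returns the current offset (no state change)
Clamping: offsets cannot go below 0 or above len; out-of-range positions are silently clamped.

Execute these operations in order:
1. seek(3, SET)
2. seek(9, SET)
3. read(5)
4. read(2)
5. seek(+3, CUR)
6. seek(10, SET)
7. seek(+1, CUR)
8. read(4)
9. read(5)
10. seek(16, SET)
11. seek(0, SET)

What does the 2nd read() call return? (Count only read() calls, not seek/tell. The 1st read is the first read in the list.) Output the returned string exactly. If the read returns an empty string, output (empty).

Answer: FN

Derivation:
After 1 (seek(3, SET)): offset=3
After 2 (seek(9, SET)): offset=9
After 3 (read(5)): returned 'OFTYI', offset=14
After 4 (read(2)): returned 'FN', offset=16
After 5 (seek(+3, CUR)): offset=18
After 6 (seek(10, SET)): offset=10
After 7 (seek(+1, CUR)): offset=11
After 8 (read(4)): returned 'TYIF', offset=15
After 9 (read(5)): returned 'NRM', offset=18
After 10 (seek(16, SET)): offset=16
After 11 (seek(0, SET)): offset=0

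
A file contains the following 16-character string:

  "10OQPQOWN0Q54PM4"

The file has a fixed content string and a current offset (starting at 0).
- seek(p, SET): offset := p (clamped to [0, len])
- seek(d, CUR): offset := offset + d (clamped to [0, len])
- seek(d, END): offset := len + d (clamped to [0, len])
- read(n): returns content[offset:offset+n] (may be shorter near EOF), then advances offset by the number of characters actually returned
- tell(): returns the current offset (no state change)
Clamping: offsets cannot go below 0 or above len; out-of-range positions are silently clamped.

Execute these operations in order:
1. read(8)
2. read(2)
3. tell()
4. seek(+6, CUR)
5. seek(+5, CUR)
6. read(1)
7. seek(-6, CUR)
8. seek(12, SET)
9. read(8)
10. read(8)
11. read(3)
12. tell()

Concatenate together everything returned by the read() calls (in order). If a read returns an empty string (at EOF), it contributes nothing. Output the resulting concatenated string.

After 1 (read(8)): returned '10OQPQOW', offset=8
After 2 (read(2)): returned 'N0', offset=10
After 3 (tell()): offset=10
After 4 (seek(+6, CUR)): offset=16
After 5 (seek(+5, CUR)): offset=16
After 6 (read(1)): returned '', offset=16
After 7 (seek(-6, CUR)): offset=10
After 8 (seek(12, SET)): offset=12
After 9 (read(8)): returned '4PM4', offset=16
After 10 (read(8)): returned '', offset=16
After 11 (read(3)): returned '', offset=16
After 12 (tell()): offset=16

Answer: 10OQPQOWN04PM4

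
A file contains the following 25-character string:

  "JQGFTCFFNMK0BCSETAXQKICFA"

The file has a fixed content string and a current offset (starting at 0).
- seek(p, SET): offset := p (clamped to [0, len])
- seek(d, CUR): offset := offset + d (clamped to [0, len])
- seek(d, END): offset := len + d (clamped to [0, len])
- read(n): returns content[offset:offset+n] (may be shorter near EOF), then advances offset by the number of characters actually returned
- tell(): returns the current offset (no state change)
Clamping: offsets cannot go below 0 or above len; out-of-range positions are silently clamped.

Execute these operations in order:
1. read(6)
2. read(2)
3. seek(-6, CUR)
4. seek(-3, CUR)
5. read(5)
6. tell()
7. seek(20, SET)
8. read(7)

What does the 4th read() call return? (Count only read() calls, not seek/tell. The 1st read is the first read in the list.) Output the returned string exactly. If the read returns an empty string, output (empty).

After 1 (read(6)): returned 'JQGFTC', offset=6
After 2 (read(2)): returned 'FF', offset=8
After 3 (seek(-6, CUR)): offset=2
After 4 (seek(-3, CUR)): offset=0
After 5 (read(5)): returned 'JQGFT', offset=5
After 6 (tell()): offset=5
After 7 (seek(20, SET)): offset=20
After 8 (read(7)): returned 'KICFA', offset=25

Answer: KICFA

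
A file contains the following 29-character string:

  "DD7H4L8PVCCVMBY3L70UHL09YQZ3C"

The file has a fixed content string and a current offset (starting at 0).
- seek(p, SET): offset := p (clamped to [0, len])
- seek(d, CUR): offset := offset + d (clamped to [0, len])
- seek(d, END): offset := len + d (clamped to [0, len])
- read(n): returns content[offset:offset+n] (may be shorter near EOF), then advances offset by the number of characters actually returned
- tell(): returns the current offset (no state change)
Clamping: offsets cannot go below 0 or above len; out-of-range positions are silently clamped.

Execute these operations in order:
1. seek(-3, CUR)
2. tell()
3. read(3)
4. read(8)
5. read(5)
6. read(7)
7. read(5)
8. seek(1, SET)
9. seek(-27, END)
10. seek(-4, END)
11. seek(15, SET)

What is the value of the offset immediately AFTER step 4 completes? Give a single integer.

After 1 (seek(-3, CUR)): offset=0
After 2 (tell()): offset=0
After 3 (read(3)): returned 'DD7', offset=3
After 4 (read(8)): returned 'H4L8PVCC', offset=11

Answer: 11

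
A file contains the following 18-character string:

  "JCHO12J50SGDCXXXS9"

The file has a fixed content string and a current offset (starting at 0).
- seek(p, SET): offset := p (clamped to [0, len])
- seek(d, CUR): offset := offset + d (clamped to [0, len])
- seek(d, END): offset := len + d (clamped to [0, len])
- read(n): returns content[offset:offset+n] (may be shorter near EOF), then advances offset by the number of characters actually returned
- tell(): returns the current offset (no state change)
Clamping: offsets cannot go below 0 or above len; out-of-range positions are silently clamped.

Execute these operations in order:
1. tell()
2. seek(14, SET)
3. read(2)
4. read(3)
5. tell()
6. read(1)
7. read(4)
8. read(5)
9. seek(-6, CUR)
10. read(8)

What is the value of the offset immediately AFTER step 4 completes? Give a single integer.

After 1 (tell()): offset=0
After 2 (seek(14, SET)): offset=14
After 3 (read(2)): returned 'XX', offset=16
After 4 (read(3)): returned 'S9', offset=18

Answer: 18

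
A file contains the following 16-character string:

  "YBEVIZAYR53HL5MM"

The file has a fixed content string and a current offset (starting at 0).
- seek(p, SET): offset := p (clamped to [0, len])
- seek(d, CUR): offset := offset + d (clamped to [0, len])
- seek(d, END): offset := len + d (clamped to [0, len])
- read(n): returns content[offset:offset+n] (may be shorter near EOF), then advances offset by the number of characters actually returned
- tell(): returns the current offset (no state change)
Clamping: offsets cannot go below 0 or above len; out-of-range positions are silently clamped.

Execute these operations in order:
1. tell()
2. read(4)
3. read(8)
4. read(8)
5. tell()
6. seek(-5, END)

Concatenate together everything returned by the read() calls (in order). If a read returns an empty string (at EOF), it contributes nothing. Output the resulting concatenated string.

Answer: YBEVIZAYR53HL5MM

Derivation:
After 1 (tell()): offset=0
After 2 (read(4)): returned 'YBEV', offset=4
After 3 (read(8)): returned 'IZAYR53H', offset=12
After 4 (read(8)): returned 'L5MM', offset=16
After 5 (tell()): offset=16
After 6 (seek(-5, END)): offset=11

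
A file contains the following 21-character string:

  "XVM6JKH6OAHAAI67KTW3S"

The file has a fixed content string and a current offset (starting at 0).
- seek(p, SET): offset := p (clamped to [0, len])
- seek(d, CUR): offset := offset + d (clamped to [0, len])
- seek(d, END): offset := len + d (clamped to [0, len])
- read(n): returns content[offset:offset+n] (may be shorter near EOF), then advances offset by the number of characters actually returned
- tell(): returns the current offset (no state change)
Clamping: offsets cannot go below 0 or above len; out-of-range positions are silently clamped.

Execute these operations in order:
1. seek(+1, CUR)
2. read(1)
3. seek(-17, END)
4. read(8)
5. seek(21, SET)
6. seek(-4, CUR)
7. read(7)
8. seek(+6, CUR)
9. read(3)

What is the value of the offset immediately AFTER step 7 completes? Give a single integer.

Answer: 21

Derivation:
After 1 (seek(+1, CUR)): offset=1
After 2 (read(1)): returned 'V', offset=2
After 3 (seek(-17, END)): offset=4
After 4 (read(8)): returned 'JKH6OAHA', offset=12
After 5 (seek(21, SET)): offset=21
After 6 (seek(-4, CUR)): offset=17
After 7 (read(7)): returned 'TW3S', offset=21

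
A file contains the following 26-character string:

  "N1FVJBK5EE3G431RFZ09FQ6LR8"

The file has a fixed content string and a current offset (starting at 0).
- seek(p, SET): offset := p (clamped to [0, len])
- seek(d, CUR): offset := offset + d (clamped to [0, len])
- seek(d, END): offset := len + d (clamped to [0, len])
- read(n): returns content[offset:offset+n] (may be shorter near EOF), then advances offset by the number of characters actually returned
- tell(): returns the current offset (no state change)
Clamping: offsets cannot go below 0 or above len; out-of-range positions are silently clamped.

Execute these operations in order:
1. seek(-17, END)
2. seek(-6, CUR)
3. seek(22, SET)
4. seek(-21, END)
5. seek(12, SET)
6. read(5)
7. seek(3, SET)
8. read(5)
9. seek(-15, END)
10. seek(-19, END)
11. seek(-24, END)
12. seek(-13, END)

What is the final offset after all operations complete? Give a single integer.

After 1 (seek(-17, END)): offset=9
After 2 (seek(-6, CUR)): offset=3
After 3 (seek(22, SET)): offset=22
After 4 (seek(-21, END)): offset=5
After 5 (seek(12, SET)): offset=12
After 6 (read(5)): returned '431RF', offset=17
After 7 (seek(3, SET)): offset=3
After 8 (read(5)): returned 'VJBK5', offset=8
After 9 (seek(-15, END)): offset=11
After 10 (seek(-19, END)): offset=7
After 11 (seek(-24, END)): offset=2
After 12 (seek(-13, END)): offset=13

Answer: 13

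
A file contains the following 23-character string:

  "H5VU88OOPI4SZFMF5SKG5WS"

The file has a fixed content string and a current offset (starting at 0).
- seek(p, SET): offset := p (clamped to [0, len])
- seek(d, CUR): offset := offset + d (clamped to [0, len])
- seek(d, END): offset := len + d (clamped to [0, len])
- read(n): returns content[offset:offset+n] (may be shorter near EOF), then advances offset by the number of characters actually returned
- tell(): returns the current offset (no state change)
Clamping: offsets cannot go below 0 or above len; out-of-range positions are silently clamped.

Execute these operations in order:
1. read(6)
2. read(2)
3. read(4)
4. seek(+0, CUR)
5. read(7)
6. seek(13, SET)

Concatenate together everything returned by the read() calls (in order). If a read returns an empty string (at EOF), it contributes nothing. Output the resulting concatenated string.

After 1 (read(6)): returned 'H5VU88', offset=6
After 2 (read(2)): returned 'OO', offset=8
After 3 (read(4)): returned 'PI4S', offset=12
After 4 (seek(+0, CUR)): offset=12
After 5 (read(7)): returned 'ZFMF5SK', offset=19
After 6 (seek(13, SET)): offset=13

Answer: H5VU88OOPI4SZFMF5SK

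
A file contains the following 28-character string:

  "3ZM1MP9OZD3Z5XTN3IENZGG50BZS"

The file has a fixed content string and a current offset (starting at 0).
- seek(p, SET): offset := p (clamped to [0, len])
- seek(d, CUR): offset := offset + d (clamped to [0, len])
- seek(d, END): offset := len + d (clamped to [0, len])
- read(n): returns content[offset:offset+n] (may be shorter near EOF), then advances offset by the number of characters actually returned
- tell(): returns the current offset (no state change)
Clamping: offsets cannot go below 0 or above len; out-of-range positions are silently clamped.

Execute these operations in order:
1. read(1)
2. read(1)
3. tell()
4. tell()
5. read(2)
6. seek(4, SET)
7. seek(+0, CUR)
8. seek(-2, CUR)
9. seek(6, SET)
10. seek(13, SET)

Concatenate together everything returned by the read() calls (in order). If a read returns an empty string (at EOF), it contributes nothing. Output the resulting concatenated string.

Answer: 3ZM1

Derivation:
After 1 (read(1)): returned '3', offset=1
After 2 (read(1)): returned 'Z', offset=2
After 3 (tell()): offset=2
After 4 (tell()): offset=2
After 5 (read(2)): returned 'M1', offset=4
After 6 (seek(4, SET)): offset=4
After 7 (seek(+0, CUR)): offset=4
After 8 (seek(-2, CUR)): offset=2
After 9 (seek(6, SET)): offset=6
After 10 (seek(13, SET)): offset=13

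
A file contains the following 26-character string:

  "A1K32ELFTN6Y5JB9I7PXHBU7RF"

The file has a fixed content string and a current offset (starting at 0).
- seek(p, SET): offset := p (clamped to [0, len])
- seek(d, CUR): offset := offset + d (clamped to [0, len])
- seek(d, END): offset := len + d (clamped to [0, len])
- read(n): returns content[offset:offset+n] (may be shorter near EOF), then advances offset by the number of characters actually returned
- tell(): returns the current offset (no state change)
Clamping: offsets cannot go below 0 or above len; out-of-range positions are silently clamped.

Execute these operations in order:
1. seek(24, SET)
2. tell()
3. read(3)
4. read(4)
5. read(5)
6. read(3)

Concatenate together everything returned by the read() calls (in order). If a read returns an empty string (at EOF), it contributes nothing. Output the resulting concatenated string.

After 1 (seek(24, SET)): offset=24
After 2 (tell()): offset=24
After 3 (read(3)): returned 'RF', offset=26
After 4 (read(4)): returned '', offset=26
After 5 (read(5)): returned '', offset=26
After 6 (read(3)): returned '', offset=26

Answer: RF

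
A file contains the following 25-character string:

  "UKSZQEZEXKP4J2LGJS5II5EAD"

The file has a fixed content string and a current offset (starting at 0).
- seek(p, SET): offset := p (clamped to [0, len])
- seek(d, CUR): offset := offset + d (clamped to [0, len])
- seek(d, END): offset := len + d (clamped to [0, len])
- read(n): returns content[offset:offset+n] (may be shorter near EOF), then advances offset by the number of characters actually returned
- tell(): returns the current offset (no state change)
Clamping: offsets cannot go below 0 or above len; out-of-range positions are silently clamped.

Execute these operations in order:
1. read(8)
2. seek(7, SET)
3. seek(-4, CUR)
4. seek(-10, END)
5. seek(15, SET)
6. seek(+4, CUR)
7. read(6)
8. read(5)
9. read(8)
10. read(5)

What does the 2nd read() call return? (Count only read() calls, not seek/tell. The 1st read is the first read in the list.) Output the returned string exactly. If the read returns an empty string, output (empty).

Answer: II5EAD

Derivation:
After 1 (read(8)): returned 'UKSZQEZE', offset=8
After 2 (seek(7, SET)): offset=7
After 3 (seek(-4, CUR)): offset=3
After 4 (seek(-10, END)): offset=15
After 5 (seek(15, SET)): offset=15
After 6 (seek(+4, CUR)): offset=19
After 7 (read(6)): returned 'II5EAD', offset=25
After 8 (read(5)): returned '', offset=25
After 9 (read(8)): returned '', offset=25
After 10 (read(5)): returned '', offset=25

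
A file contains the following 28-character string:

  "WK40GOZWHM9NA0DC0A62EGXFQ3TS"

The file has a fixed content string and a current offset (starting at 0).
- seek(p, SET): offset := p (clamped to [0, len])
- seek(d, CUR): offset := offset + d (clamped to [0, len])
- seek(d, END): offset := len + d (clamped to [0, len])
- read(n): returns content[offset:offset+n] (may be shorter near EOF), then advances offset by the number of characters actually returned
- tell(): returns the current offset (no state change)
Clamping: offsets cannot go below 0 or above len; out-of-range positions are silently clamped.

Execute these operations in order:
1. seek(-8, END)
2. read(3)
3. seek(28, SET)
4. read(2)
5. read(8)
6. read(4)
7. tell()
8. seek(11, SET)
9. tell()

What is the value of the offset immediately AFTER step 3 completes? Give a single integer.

Answer: 28

Derivation:
After 1 (seek(-8, END)): offset=20
After 2 (read(3)): returned 'EGX', offset=23
After 3 (seek(28, SET)): offset=28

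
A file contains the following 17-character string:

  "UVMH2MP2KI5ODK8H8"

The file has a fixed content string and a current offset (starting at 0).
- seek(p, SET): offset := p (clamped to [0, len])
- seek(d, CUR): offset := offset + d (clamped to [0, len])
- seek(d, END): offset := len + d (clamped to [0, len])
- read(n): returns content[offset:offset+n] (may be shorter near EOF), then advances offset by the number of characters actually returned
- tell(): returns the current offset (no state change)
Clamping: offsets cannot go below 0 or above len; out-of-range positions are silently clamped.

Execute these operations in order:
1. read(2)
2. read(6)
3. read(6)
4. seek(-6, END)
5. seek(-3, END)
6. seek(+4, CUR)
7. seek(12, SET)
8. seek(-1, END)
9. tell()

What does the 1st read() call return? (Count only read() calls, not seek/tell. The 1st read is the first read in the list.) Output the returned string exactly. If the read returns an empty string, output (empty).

Answer: UV

Derivation:
After 1 (read(2)): returned 'UV', offset=2
After 2 (read(6)): returned 'MH2MP2', offset=8
After 3 (read(6)): returned 'KI5ODK', offset=14
After 4 (seek(-6, END)): offset=11
After 5 (seek(-3, END)): offset=14
After 6 (seek(+4, CUR)): offset=17
After 7 (seek(12, SET)): offset=12
After 8 (seek(-1, END)): offset=16
After 9 (tell()): offset=16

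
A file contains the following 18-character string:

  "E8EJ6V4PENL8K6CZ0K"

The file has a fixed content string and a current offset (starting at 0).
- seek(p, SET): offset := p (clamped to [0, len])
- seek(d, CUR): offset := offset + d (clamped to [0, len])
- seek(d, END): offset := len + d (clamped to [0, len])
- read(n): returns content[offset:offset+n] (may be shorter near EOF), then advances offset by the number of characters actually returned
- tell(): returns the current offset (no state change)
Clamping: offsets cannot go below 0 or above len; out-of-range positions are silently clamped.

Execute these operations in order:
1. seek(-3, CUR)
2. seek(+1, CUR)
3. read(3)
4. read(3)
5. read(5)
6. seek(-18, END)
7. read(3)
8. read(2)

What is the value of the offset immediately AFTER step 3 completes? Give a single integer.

After 1 (seek(-3, CUR)): offset=0
After 2 (seek(+1, CUR)): offset=1
After 3 (read(3)): returned '8EJ', offset=4

Answer: 4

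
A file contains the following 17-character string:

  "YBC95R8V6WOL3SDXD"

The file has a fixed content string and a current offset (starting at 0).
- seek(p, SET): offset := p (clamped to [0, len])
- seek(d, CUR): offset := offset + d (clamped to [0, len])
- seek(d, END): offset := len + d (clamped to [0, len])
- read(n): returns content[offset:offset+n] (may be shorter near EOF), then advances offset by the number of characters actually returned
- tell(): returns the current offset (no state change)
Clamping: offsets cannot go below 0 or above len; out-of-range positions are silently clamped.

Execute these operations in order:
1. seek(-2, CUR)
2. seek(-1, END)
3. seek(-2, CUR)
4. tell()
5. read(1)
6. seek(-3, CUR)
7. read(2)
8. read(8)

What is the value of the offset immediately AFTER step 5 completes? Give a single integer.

After 1 (seek(-2, CUR)): offset=0
After 2 (seek(-1, END)): offset=16
After 3 (seek(-2, CUR)): offset=14
After 4 (tell()): offset=14
After 5 (read(1)): returned 'D', offset=15

Answer: 15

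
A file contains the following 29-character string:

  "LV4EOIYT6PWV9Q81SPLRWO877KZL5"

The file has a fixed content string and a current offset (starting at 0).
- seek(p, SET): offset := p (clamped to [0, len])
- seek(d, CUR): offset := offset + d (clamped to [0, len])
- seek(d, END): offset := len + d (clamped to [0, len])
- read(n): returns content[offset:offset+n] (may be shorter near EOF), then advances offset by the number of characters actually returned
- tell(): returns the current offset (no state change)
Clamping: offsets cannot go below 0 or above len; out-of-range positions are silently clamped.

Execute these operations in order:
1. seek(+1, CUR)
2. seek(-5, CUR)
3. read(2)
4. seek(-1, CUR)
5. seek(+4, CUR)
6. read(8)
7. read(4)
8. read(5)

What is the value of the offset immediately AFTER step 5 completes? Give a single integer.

Answer: 5

Derivation:
After 1 (seek(+1, CUR)): offset=1
After 2 (seek(-5, CUR)): offset=0
After 3 (read(2)): returned 'LV', offset=2
After 4 (seek(-1, CUR)): offset=1
After 5 (seek(+4, CUR)): offset=5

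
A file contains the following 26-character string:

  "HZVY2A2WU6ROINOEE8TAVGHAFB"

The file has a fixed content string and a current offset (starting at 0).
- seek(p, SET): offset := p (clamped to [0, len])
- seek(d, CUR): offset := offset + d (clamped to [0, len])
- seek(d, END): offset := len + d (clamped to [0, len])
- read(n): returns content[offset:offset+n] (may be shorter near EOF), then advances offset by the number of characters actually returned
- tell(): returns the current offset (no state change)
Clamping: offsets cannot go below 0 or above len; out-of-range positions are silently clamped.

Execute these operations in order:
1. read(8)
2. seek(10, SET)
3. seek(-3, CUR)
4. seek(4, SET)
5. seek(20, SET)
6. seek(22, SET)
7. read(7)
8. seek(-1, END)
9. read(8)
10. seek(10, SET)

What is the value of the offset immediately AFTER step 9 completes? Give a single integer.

After 1 (read(8)): returned 'HZVY2A2W', offset=8
After 2 (seek(10, SET)): offset=10
After 3 (seek(-3, CUR)): offset=7
After 4 (seek(4, SET)): offset=4
After 5 (seek(20, SET)): offset=20
After 6 (seek(22, SET)): offset=22
After 7 (read(7)): returned 'HAFB', offset=26
After 8 (seek(-1, END)): offset=25
After 9 (read(8)): returned 'B', offset=26

Answer: 26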